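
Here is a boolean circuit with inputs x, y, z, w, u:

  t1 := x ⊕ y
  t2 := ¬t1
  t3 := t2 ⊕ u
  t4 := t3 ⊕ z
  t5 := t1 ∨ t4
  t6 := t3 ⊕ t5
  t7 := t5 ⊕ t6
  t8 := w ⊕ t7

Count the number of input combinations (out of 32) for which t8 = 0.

t8 = w ⊕ t7 must be 0, so w and t7 are equal.
Enumerating the 32 input combinations, 16 give t8 = 0 and 16 give t8 = 1.

16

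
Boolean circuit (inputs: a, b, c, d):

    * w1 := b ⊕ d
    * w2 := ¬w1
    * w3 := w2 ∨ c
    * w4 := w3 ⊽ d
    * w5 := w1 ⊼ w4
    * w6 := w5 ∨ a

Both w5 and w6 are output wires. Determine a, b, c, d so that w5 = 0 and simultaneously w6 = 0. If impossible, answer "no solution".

a=0, b=1, c=0, d=0

Check with a=0, b=1, c=0, d=0:
w1 = b ⊕ d = 1 ⊕ 0 = 1
w2 = ¬w1 = ¬1 = 0
w3 = w2 ∨ c = 0 ∨ 0 = 0
w4 = w3 ⊽ d = 0 ⊽ 0 = 1
w5 = w1 ⊼ w4 = 1 ⊼ 1 = 0
w6 = w5 ∨ a = 0 ∨ 0 = 0
So w5 = 0 and w6 = 0.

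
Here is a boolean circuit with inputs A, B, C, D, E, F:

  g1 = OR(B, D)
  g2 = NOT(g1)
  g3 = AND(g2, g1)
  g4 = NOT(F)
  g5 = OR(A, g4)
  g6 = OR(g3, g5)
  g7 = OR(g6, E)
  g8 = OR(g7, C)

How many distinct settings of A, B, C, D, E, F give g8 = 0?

g8 = OR(g7, C) must be 0, so both g7 = 0 and C = 0.
g7 = OR(g6, E) must be 0, so both g6 = 0 and E = 0.
Enumerating the 64 input combinations, 4 give g8 = 0 and 60 give g8 = 1.

4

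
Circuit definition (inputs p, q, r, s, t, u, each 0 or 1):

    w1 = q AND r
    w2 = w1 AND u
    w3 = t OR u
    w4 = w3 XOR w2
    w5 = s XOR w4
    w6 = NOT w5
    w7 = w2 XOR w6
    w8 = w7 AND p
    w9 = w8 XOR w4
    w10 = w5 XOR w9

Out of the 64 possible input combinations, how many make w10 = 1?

w10 = w5 XOR w9 must be 1, so w5 and w9 differ.
Enumerating the 64 input combinations, 24 give w10 = 1 and 40 give w10 = 0.

24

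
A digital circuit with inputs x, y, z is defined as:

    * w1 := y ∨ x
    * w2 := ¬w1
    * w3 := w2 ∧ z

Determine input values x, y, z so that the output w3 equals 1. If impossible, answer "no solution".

x=0, y=0, z=1

w3 = w2 ∧ z must be 1, so both w2 = 1 and z = 1.
w2 = ¬w1 must be 1, so w1 = 0.
w1 = y ∨ x must be 0, so both y = 0 and x = 0.
Check with x=0, y=0, z=1:
w1 = y ∨ x = 0 ∨ 0 = 0
w2 = ¬w1 = ¬0 = 1
w3 = w2 ∧ z = 1 ∧ 1 = 1
So w3 = 1 as required.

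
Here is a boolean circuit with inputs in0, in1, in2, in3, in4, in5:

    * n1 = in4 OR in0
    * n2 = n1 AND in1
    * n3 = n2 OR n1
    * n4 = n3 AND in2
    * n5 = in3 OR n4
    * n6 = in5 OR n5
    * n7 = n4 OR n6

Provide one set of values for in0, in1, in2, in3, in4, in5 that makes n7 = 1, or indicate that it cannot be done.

in0=0, in1=0, in2=1, in3=1, in4=0, in5=1

n7 = n4 OR n6 must be 1, so at least one of n4, n6 is 1.
Check with in0=0, in1=0, in2=1, in3=1, in4=0, in5=1:
n1 = in4 OR in0 = 0 OR 0 = 0
n2 = n1 AND in1 = 0 AND 0 = 0
n3 = n2 OR n1 = 0 OR 0 = 0
n4 = n3 AND in2 = 0 AND 1 = 0
n5 = in3 OR n4 = 1 OR 0 = 1
n6 = in5 OR n5 = 1 OR 1 = 1
n7 = n4 OR n6 = 0 OR 1 = 1
So n7 = 1 as required.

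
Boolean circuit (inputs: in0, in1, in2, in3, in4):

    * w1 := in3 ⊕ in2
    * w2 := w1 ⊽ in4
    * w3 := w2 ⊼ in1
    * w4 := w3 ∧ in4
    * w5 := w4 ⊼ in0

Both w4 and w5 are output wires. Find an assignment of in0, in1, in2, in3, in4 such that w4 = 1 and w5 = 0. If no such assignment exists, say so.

Check with in0=1, in1=1, in2=0, in3=1, in4=1:
w1 = in3 ⊕ in2 = 1 ⊕ 0 = 1
w2 = w1 ⊽ in4 = 1 ⊽ 1 = 0
w3 = w2 ⊼ in1 = 0 ⊼ 1 = 1
w4 = w3 ∧ in4 = 1 ∧ 1 = 1
w5 = w4 ⊼ in0 = 1 ⊼ 1 = 0
So w4 = 1 and w5 = 0.

in0=1, in1=1, in2=0, in3=1, in4=1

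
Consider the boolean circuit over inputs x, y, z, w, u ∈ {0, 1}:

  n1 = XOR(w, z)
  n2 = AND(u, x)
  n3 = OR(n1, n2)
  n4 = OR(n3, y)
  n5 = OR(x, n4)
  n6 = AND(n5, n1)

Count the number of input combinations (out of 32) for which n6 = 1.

16

n6 = AND(n5, n1) must be 1, so both n5 = 1 and n1 = 1.
Enumerating the 32 input combinations, 16 give n6 = 1 and 16 give n6 = 0.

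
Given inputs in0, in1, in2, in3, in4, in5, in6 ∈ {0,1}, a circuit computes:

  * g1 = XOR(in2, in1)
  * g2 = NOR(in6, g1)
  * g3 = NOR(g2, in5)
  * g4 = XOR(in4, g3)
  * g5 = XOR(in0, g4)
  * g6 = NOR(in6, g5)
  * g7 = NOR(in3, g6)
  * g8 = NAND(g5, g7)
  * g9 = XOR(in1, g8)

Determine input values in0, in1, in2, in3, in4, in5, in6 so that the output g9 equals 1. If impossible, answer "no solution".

g9 = XOR(in1, g8) must be 1, so in1 and g8 differ.
Check with in0=0 in1=0 in2=0 in3=1 in4=1 in5=1 in6=1:
g1 = XOR(in2, in1) = XOR(0, 0) = 0
g2 = NOR(in6, g1) = NOR(1, 0) = 0
g3 = NOR(g2, in5) = NOR(0, 1) = 0
g4 = XOR(in4, g3) = XOR(1, 0) = 1
g5 = XOR(in0, g4) = XOR(0, 1) = 1
g6 = NOR(in6, g5) = NOR(1, 1) = 0
g7 = NOR(in3, g6) = NOR(1, 0) = 0
g8 = NAND(g5, g7) = NAND(1, 0) = 1
g9 = XOR(in1, g8) = XOR(0, 1) = 1
So g9 = 1 as required.

in0=0 in1=0 in2=0 in3=1 in4=1 in5=1 in6=1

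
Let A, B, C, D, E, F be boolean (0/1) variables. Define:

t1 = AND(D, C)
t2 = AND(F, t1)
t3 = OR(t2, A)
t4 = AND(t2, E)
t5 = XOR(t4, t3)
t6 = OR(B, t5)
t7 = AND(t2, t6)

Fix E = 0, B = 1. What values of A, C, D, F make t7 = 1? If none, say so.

t7 = AND(t2, t6) must be 1, so both t2 = 1 and t6 = 1.
t2 = AND(F, t1) must be 1, so both F = 1 and t1 = 1.
Check with E = 0, B = 1 and A=0, C=1, D=1, F=1:
t1 = AND(D, C) = AND(1, 1) = 1
t2 = AND(F, t1) = AND(1, 1) = 1
t3 = OR(t2, A) = OR(1, 0) = 1
t4 = AND(t2, E) = AND(1, 0) = 0
t5 = XOR(t4, t3) = XOR(0, 1) = 1
t6 = OR(B, t5) = OR(1, 1) = 1
t7 = AND(t2, t6) = AND(1, 1) = 1
So t7 = 1.

A=0, C=1, D=1, F=1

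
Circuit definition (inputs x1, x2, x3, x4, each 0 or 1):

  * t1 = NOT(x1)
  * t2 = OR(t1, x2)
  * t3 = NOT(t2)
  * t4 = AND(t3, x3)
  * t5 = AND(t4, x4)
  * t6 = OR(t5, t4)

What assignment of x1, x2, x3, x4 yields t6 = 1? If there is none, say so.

x1=1, x2=0, x3=1, x4=0

Check with x1=1, x2=0, x3=1, x4=0:
t1 = NOT(x1) = NOT 1 = 0
t2 = OR(t1, x2) = OR(0, 0) = 0
t3 = NOT(t2) = NOT 0 = 1
t4 = AND(t3, x3) = AND(1, 1) = 1
t5 = AND(t4, x4) = AND(1, 0) = 0
t6 = OR(t5, t4) = OR(0, 1) = 1
So t6 = 1 as required.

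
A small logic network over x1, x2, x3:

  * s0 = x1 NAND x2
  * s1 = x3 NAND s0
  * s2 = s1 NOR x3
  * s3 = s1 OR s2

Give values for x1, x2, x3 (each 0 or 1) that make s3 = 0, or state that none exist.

x1=1 x2=0 x3=1

s3 = s1 OR s2 must be 0, so both s1 = 0 and s2 = 0.
s1 = x3 NAND s0 must be 0, so both x3 = 1 and s0 = 1.
s2 = s1 NOR x3 must be 0, so at least one of s1, x3 is 1.
Check with x1=1 x2=0 x3=1:
s0 = x1 NAND x2 = 1 NAND 0 = 1
s1 = x3 NAND s0 = 1 NAND 1 = 0
s2 = s1 NOR x3 = 0 NOR 1 = 0
s3 = s1 OR s2 = 0 OR 0 = 0
So s3 = 0 as required.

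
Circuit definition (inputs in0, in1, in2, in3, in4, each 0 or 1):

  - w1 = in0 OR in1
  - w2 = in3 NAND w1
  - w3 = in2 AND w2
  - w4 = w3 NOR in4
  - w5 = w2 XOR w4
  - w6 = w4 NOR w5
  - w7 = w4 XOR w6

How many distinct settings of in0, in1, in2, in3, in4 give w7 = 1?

w7 = w4 XOR w6 must be 1, so w4 and w6 differ.
Enumerating the 32 input combinations, 17 give w7 = 1 and 15 give w7 = 0.

17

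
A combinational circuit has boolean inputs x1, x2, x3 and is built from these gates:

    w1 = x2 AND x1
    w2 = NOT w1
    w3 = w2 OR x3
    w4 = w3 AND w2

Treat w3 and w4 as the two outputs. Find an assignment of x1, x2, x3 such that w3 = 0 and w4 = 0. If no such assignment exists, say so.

x1=1, x2=1, x3=0

Check with x1=1, x2=1, x3=0:
w1 = x2 AND x1 = 1 AND 1 = 1
w2 = NOT w1 = NOT 1 = 0
w3 = w2 OR x3 = 0 OR 0 = 0
w4 = w3 AND w2 = 0 AND 0 = 0
So w3 = 0 and w4 = 0.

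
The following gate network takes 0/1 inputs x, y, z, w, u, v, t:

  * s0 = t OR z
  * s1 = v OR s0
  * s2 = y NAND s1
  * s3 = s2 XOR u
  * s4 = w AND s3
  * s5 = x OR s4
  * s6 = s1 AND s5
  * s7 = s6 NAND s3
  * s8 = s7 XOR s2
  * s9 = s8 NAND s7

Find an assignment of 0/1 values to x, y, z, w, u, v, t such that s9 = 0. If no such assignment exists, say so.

s9 = s8 NAND s7 must be 0, so both s8 = 1 and s7 = 1.
s8 = s7 XOR s2 must be 1, so s7 and s2 differ.
Check with x=1 y=1 z=0 w=0 u=0 v=0 t=1:
s0 = t OR z = 1 OR 0 = 1
s1 = v OR s0 = 0 OR 1 = 1
s2 = y NAND s1 = 1 NAND 1 = 0
s3 = s2 XOR u = 0 XOR 0 = 0
s4 = w AND s3 = 0 AND 0 = 0
s5 = x OR s4 = 1 OR 0 = 1
s6 = s1 AND s5 = 1 AND 1 = 1
s7 = s6 NAND s3 = 1 NAND 0 = 1
s8 = s7 XOR s2 = 1 XOR 0 = 1
s9 = s8 NAND s7 = 1 NAND 1 = 0
So s9 = 0 as required.

x=1 y=1 z=0 w=0 u=0 v=0 t=1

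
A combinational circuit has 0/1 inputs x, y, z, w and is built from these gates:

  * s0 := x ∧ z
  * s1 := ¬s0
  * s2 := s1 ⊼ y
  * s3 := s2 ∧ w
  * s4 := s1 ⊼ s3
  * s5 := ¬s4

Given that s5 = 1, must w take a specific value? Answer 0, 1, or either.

1

s5 = ¬s4 must be 1, so s4 = 0.
s4 = s1 ⊼ s3 must be 0, so both s1 = 1 and s3 = 1.
Every assignment with s5 = 1 has w = 1; there are 3 such assignment(s).
  x=0, y=0, z=0, w=1
  x=0, y=0, z=1, w=1
  x=1, y=0, z=0, w=1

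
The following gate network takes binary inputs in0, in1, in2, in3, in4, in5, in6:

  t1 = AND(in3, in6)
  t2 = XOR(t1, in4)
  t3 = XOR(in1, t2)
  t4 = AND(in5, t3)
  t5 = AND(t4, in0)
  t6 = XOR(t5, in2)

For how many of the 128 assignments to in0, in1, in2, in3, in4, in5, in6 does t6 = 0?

64

t6 = XOR(t5, in2) must be 0, so t5 and in2 are equal.
Enumerating the 128 input combinations, 64 give t6 = 0 and 64 give t6 = 1.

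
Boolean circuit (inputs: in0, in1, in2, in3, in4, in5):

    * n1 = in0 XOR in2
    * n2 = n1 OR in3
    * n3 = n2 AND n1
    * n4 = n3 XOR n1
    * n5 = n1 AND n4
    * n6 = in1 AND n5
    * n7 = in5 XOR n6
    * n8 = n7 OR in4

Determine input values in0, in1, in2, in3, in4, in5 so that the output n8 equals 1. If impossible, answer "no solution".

in0=0, in1=0, in2=0, in3=0, in4=1, in5=1

n8 = n7 OR in4 must be 1, so at least one of n7, in4 is 1.
Check with in0=0, in1=0, in2=0, in3=0, in4=1, in5=1:
n1 = in0 XOR in2 = 0 XOR 0 = 0
n2 = n1 OR in3 = 0 OR 0 = 0
n3 = n2 AND n1 = 0 AND 0 = 0
n4 = n3 XOR n1 = 0 XOR 0 = 0
n5 = n1 AND n4 = 0 AND 0 = 0
n6 = in1 AND n5 = 0 AND 0 = 0
n7 = in5 XOR n6 = 1 XOR 0 = 1
n8 = n7 OR in4 = 1 OR 1 = 1
So n8 = 1 as required.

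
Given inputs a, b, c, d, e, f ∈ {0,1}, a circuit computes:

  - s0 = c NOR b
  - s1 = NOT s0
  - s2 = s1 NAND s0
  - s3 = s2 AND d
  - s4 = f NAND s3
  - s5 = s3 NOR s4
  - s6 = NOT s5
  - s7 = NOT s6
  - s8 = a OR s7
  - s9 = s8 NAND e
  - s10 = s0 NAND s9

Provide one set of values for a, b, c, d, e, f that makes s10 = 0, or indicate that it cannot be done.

a=0, b=0, c=0, d=0, e=1, f=0

s10 = s0 NAND s9 must be 0, so both s0 = 1 and s9 = 1.
s0 = c NOR b must be 1, so both c = 0 and b = 0.
s9 = s8 NAND e must be 1, so at least one of s8, e is 0.
Check with a=0, b=0, c=0, d=0, e=1, f=0:
s0 = c NOR b = 0 NOR 0 = 1
s1 = NOT s0 = NOT 1 = 0
s2 = s1 NAND s0 = 0 NAND 1 = 1
s3 = s2 AND d = 1 AND 0 = 0
s4 = f NAND s3 = 0 NAND 0 = 1
s5 = s3 NOR s4 = 0 NOR 1 = 0
s6 = NOT s5 = NOT 0 = 1
s7 = NOT s6 = NOT 1 = 0
s8 = a OR s7 = 0 OR 0 = 0
s9 = s8 NAND e = 0 NAND 1 = 1
s10 = s0 NAND s9 = 1 NAND 1 = 0
So s10 = 0 as required.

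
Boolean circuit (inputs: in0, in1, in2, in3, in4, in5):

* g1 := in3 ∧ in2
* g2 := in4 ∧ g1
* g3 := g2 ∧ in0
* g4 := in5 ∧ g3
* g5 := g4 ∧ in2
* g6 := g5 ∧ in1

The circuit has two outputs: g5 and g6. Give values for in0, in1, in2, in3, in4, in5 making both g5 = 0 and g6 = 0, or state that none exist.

in0=0, in1=1, in2=0, in3=1, in4=1, in5=0

Check with in0=0, in1=1, in2=0, in3=1, in4=1, in5=0:
g1 = in3 ∧ in2 = 1 ∧ 0 = 0
g2 = in4 ∧ g1 = 1 ∧ 0 = 0
g3 = g2 ∧ in0 = 0 ∧ 0 = 0
g4 = in5 ∧ g3 = 0 ∧ 0 = 0
g5 = g4 ∧ in2 = 0 ∧ 0 = 0
g6 = g5 ∧ in1 = 0 ∧ 1 = 0
So g5 = 0 and g6 = 0.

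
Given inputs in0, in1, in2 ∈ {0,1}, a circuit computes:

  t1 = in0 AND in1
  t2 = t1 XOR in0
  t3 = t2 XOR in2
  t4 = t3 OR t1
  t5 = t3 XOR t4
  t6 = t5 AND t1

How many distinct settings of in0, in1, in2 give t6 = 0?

t6 = t5 AND t1 must be 0, so at least one of t5, t1 is 0.
Enumerating the 8 input combinations, 7 give t6 = 0 and 1 give t6 = 1.

7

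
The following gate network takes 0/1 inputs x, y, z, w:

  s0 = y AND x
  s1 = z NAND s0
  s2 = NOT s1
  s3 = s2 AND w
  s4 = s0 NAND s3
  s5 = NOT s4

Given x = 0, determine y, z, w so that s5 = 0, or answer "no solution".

y=0, z=0, w=1

Check with x = 0 and y=0, z=0, w=1:
s0 = y AND x = 0 AND 0 = 0
s1 = z NAND s0 = 0 NAND 0 = 1
s2 = NOT s1 = NOT 1 = 0
s3 = s2 AND w = 0 AND 1 = 0
s4 = s0 NAND s3 = 0 NAND 0 = 1
s5 = NOT s4 = NOT 1 = 0
So s5 = 0.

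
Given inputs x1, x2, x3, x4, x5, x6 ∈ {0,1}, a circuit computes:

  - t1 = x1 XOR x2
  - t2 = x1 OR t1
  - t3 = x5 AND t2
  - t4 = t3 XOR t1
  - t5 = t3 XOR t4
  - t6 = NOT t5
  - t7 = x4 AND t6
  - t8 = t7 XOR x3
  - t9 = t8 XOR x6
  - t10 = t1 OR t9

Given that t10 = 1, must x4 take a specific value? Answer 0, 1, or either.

Both values of x4 occur among assignments with t10 = 1:
  x4=0: x1=0, x2=0, x3=0, x4=0, x5=0, x6=1
  x4=1: x1=0, x2=0, x3=0, x4=1, x5=0, x6=0

either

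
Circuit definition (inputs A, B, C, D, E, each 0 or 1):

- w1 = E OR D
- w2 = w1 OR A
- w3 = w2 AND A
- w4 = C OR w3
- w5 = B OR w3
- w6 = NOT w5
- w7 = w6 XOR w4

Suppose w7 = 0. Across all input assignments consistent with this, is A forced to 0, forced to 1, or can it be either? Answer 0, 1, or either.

0

w7 = w6 XOR w4 must be 0, so w6 and w4 are equal.
Every assignment with w7 = 0 has A = 0; there are 8 such assignment(s).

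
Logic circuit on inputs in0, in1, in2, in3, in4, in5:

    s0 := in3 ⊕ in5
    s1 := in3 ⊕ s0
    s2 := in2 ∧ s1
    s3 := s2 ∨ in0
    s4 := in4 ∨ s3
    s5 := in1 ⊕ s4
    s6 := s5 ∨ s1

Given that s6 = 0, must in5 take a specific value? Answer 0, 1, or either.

0

s6 = s5 ∨ s1 must be 0, so both s5 = 0 and s1 = 0.
s5 = in1 ⊕ s4 must be 0, so in1 and s4 are equal.
s1 = in3 ⊕ s0 must be 0, so in3 and s0 are equal.
Every assignment with s6 = 0 has in5 = 0; there are 16 such assignment(s).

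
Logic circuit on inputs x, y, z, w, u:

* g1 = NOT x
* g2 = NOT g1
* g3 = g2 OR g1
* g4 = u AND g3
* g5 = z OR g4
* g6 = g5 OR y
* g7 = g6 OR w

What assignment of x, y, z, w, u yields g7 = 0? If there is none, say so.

x=1, y=0, z=0, w=0, u=0

Check with x=1, y=0, z=0, w=0, u=0:
g1 = NOT x = NOT 1 = 0
g2 = NOT g1 = NOT 0 = 1
g3 = g2 OR g1 = 1 OR 0 = 1
g4 = u AND g3 = 0 AND 1 = 0
g5 = z OR g4 = 0 OR 0 = 0
g6 = g5 OR y = 0 OR 0 = 0
g7 = g6 OR w = 0 OR 0 = 0
So g7 = 0 as required.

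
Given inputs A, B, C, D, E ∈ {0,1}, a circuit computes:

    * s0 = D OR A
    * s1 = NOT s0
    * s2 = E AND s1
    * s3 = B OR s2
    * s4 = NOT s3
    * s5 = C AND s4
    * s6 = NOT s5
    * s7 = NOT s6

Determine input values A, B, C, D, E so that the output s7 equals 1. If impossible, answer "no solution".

s7 = NOT s6 must be 1, so s6 = 0.
s6 = NOT s5 must be 0, so s5 = 1.
Check with A=1, B=0, C=1, D=0, E=1:
s0 = D OR A = 0 OR 1 = 1
s1 = NOT s0 = NOT 1 = 0
s2 = E AND s1 = 1 AND 0 = 0
s3 = B OR s2 = 0 OR 0 = 0
s4 = NOT s3 = NOT 0 = 1
s5 = C AND s4 = 1 AND 1 = 1
s6 = NOT s5 = NOT 1 = 0
s7 = NOT s6 = NOT 0 = 1
So s7 = 1 as required.

A=1, B=0, C=1, D=0, E=1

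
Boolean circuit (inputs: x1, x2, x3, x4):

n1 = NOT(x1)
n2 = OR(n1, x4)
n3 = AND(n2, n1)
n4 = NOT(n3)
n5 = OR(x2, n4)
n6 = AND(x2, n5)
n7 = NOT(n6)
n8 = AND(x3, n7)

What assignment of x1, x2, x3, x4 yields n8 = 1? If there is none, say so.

n8 = AND(x3, n7) must be 1, so both x3 = 1 and n7 = 1.
n7 = NOT(n6) must be 1, so n6 = 0.
n6 = AND(x2, n5) must be 0, so at least one of x2, n5 is 0.
Check with x1=0, x2=0, x3=1, x4=0:
n1 = NOT(x1) = NOT 0 = 1
n2 = OR(n1, x4) = OR(1, 0) = 1
n3 = AND(n2, n1) = AND(1, 1) = 1
n4 = NOT(n3) = NOT 1 = 0
n5 = OR(x2, n4) = OR(0, 0) = 0
n6 = AND(x2, n5) = AND(0, 0) = 0
n7 = NOT(n6) = NOT 0 = 1
n8 = AND(x3, n7) = AND(1, 1) = 1
So n8 = 1 as required.

x1=0, x2=0, x3=1, x4=0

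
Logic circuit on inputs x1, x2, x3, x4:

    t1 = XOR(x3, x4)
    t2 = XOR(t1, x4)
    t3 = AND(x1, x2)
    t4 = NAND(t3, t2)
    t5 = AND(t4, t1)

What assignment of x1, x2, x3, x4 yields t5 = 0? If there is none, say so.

t5 = AND(t4, t1) must be 0, so at least one of t4, t1 is 0.
Check with x1=0, x2=1, x3=0, x4=0:
t1 = XOR(x3, x4) = XOR(0, 0) = 0
t2 = XOR(t1, x4) = XOR(0, 0) = 0
t3 = AND(x1, x2) = AND(0, 1) = 0
t4 = NAND(t3, t2) = NAND(0, 0) = 1
t5 = AND(t4, t1) = AND(1, 0) = 0
So t5 = 0 as required.

x1=0, x2=1, x3=0, x4=0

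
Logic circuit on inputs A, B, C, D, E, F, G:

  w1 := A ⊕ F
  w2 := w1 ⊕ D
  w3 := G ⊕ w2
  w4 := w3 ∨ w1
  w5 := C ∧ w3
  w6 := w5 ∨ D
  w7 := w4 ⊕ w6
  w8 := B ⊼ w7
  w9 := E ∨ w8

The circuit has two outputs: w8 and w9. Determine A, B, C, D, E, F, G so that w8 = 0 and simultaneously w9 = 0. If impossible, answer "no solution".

A=1, B=1, C=1, D=0, E=0, F=0, G=1

Check with A=1, B=1, C=1, D=0, E=0, F=0, G=1:
w1 = A ⊕ F = 1 ⊕ 0 = 1
w2 = w1 ⊕ D = 1 ⊕ 0 = 1
w3 = G ⊕ w2 = 1 ⊕ 1 = 0
w4 = w3 ∨ w1 = 0 ∨ 1 = 1
w5 = C ∧ w3 = 1 ∧ 0 = 0
w6 = w5 ∨ D = 0 ∨ 0 = 0
w7 = w4 ⊕ w6 = 1 ⊕ 0 = 1
w8 = B ⊼ w7 = 1 ⊼ 1 = 0
w9 = E ∨ w8 = 0 ∨ 0 = 0
So w8 = 0 and w9 = 0.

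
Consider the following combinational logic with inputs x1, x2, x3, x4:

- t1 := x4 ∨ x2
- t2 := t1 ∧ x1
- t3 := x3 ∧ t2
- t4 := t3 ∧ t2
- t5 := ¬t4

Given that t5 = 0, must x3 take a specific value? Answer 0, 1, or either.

t5 = ¬t4 must be 0, so t4 = 1.
t4 = t3 ∧ t2 must be 1, so both t3 = 1 and t2 = 1.
Every assignment with t5 = 0 has x3 = 1; there are 3 such assignment(s).
  x1=1, x2=0, x3=1, x4=1
  x1=1, x2=1, x3=1, x4=0
  x1=1, x2=1, x3=1, x4=1

1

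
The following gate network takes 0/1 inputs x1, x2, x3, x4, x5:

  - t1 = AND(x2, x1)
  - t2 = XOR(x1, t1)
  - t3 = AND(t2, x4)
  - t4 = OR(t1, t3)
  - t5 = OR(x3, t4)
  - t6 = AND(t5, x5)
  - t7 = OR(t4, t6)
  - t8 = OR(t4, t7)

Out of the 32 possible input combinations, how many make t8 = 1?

17

t8 = OR(t4, t7) must be 1, so at least one of t4, t7 is 1.
Enumerating the 32 input combinations, 17 give t8 = 1 and 15 give t8 = 0.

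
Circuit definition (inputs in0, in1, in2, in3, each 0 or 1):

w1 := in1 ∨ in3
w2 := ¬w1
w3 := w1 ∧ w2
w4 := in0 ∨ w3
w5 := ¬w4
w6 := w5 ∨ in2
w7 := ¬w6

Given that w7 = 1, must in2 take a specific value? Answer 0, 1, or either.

0

w7 = ¬w6 must be 1, so w6 = 0.
w6 = w5 ∨ in2 must be 0, so both w5 = 0 and in2 = 0.
w5 = ¬w4 must be 0, so w4 = 1.
Every assignment with w7 = 1 has in2 = 0; there are 4 such assignment(s).
  in0=1, in1=0, in2=0, in3=0
  in0=1, in1=0, in2=0, in3=1
  in0=1, in1=1, in2=0, in3=0
  in0=1, in1=1, in2=0, in3=1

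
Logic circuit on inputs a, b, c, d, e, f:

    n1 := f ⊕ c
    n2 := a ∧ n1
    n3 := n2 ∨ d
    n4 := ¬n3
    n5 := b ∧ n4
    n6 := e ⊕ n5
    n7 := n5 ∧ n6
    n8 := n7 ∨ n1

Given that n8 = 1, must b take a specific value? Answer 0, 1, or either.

either

Both values of b occur among assignments with n8 = 1:
  b=0: a=0, b=0, c=0, d=0, e=0, f=1
  b=1: a=0, b=1, c=0, d=0, e=0, f=0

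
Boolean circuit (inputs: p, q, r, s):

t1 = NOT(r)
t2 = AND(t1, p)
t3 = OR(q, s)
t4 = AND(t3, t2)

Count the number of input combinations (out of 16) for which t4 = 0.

t4 = AND(t3, t2) must be 0, so at least one of t3, t2 is 0.
Enumerating the 16 input combinations, 13 give t4 = 0 and 3 give t4 = 1.

13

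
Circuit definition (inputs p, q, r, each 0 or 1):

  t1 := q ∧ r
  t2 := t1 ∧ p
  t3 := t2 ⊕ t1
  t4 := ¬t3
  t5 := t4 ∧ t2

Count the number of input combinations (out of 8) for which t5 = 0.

t5 = t4 ∧ t2 must be 0, so at least one of t4, t2 is 0.
Enumerating the 8 input combinations, 7 give t5 = 0 and 1 give t5 = 1.

7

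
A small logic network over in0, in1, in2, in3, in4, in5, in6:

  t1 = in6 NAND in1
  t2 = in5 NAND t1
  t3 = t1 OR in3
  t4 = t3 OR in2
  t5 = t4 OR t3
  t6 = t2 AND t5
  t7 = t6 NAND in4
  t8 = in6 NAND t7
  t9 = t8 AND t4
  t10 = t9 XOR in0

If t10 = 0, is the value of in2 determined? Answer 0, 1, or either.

either

Both values of in2 occur among assignments with t10 = 0:
  in2=0: in0=0, in1=0, in2=0, in3=0, in4=0, in5=0, in6=1
  in2=1: in0=0, in1=0, in2=1, in3=0, in4=0, in5=0, in6=1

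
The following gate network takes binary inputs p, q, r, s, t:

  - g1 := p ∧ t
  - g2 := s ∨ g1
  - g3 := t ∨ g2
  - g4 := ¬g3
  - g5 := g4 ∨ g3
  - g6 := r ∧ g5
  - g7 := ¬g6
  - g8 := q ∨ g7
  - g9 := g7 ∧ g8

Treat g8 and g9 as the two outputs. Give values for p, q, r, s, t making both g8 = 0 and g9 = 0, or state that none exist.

Check with p=0, q=0, r=1, s=1, t=1:
g1 = p ∧ t = 0 ∧ 1 = 0
g2 = s ∨ g1 = 1 ∨ 0 = 1
g3 = t ∨ g2 = 1 ∨ 1 = 1
g4 = ¬g3 = ¬1 = 0
g5 = g4 ∨ g3 = 0 ∨ 1 = 1
g6 = r ∧ g5 = 1 ∧ 1 = 1
g7 = ¬g6 = ¬1 = 0
g8 = q ∨ g7 = 0 ∨ 0 = 0
g9 = g7 ∧ g8 = 0 ∧ 0 = 0
So g8 = 0 and g9 = 0.

p=0, q=0, r=1, s=1, t=1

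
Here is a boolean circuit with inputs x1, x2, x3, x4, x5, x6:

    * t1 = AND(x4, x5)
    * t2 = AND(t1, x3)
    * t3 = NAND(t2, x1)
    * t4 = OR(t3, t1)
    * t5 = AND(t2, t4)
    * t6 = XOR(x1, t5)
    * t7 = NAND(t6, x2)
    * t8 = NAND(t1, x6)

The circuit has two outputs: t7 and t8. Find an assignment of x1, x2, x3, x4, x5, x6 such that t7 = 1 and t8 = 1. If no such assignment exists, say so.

x1=0, x2=0, x3=1, x4=1, x5=1, x6=0

Check with x1=0, x2=0, x3=1, x4=1, x5=1, x6=0:
t1 = AND(x4, x5) = AND(1, 1) = 1
t2 = AND(t1, x3) = AND(1, 1) = 1
t3 = NAND(t2, x1) = NAND(1, 0) = 1
t4 = OR(t3, t1) = OR(1, 1) = 1
t5 = AND(t2, t4) = AND(1, 1) = 1
t6 = XOR(x1, t5) = XOR(0, 1) = 1
t7 = NAND(t6, x2) = NAND(1, 0) = 1
t8 = NAND(t1, x6) = NAND(1, 0) = 1
So t7 = 1 and t8 = 1.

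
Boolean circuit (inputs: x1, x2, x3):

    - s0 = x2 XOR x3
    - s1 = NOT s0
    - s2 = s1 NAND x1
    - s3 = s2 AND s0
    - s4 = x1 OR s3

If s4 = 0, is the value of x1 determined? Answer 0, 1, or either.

s4 = x1 OR s3 must be 0, so both x1 = 0 and s3 = 0.
s3 = s2 AND s0 must be 0, so at least one of s2, s0 is 0.
Every assignment with s4 = 0 has x1 = 0; there are 2 such assignment(s).
  x1=0, x2=0, x3=0
  x1=0, x2=1, x3=1

0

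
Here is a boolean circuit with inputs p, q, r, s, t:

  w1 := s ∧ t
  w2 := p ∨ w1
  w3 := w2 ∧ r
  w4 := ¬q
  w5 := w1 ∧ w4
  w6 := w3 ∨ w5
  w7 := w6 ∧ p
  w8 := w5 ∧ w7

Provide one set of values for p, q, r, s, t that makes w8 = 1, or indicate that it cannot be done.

p=1, q=0, r=0, s=1, t=1

w8 = w5 ∧ w7 must be 1, so both w5 = 1 and w7 = 1.
w5 = w1 ∧ w4 must be 1, so both w1 = 1 and w4 = 1.
Check with p=1, q=0, r=0, s=1, t=1:
w1 = s ∧ t = 1 ∧ 1 = 1
w2 = p ∨ w1 = 1 ∨ 1 = 1
w3 = w2 ∧ r = 1 ∧ 0 = 0
w4 = ¬q = ¬0 = 1
w5 = w1 ∧ w4 = 1 ∧ 1 = 1
w6 = w3 ∨ w5 = 0 ∨ 1 = 1
w7 = w6 ∧ p = 1 ∧ 1 = 1
w8 = w5 ∧ w7 = 1 ∧ 1 = 1
So w8 = 1 as required.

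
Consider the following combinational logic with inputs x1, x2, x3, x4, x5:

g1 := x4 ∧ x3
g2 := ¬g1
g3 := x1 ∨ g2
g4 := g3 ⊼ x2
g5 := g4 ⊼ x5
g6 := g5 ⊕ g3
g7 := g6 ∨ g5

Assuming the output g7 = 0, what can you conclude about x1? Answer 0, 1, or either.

0

g7 = g6 ∨ g5 must be 0, so both g6 = 0 and g5 = 0.
Every assignment with g7 = 0 has x1 = 0; there are 2 such assignment(s).
  x1=0, x2=0, x3=1, x4=1, x5=1
  x1=0, x2=1, x3=1, x4=1, x5=1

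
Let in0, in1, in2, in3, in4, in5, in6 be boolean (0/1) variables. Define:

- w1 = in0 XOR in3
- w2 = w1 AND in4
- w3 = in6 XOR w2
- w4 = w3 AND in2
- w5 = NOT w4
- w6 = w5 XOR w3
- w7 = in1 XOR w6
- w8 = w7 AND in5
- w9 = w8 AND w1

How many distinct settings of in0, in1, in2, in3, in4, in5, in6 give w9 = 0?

112

w9 = w8 AND w1 must be 0, so at least one of w8, w1 is 0.
Enumerating the 128 input combinations, 112 give w9 = 0 and 16 give w9 = 1.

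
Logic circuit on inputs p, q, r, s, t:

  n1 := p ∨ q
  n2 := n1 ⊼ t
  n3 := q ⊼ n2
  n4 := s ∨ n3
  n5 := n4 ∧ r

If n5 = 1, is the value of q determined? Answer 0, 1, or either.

either

Both values of q occur among assignments with n5 = 1:
  q=0: p=0, q=0, r=1, s=0, t=0
  q=1: p=0, q=1, r=1, s=0, t=1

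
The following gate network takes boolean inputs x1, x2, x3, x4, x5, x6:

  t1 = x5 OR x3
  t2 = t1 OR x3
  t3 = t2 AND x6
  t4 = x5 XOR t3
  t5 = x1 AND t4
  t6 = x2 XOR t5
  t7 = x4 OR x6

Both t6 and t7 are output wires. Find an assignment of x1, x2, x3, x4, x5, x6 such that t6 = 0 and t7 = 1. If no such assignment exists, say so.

x1=1 x2=0 x3=0 x4=0 x5=1 x6=1

Check with x1=1 x2=0 x3=0 x4=0 x5=1 x6=1:
t1 = x5 OR x3 = 1 OR 0 = 1
t2 = t1 OR x3 = 1 OR 0 = 1
t3 = t2 AND x6 = 1 AND 1 = 1
t4 = x5 XOR t3 = 1 XOR 1 = 0
t5 = x1 AND t4 = 1 AND 0 = 0
t6 = x2 XOR t5 = 0 XOR 0 = 0
t7 = x4 OR x6 = 0 OR 1 = 1
So t6 = 0 and t7 = 1.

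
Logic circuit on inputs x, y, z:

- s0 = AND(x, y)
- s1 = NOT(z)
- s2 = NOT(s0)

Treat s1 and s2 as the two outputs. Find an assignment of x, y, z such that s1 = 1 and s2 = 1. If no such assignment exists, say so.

Check with x=0, y=1, z=0:
s0 = AND(x, y) = AND(0, 1) = 0
s1 = NOT(z) = NOT 0 = 1
s2 = NOT(s0) = NOT 0 = 1
So s1 = 1 and s2 = 1.

x=0, y=1, z=0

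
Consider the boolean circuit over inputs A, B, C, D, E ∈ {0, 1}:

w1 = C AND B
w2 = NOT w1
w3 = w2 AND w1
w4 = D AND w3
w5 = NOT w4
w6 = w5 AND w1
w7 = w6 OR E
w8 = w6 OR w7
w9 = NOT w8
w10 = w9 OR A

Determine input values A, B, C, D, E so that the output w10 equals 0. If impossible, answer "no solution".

A=0 B=1 C=0 D=0 E=1

w10 = w9 OR A must be 0, so both w9 = 0 and A = 0.
w9 = NOT w8 must be 0, so w8 = 1.
Check with A=0 B=1 C=0 D=0 E=1:
w1 = C AND B = 0 AND 1 = 0
w2 = NOT w1 = NOT 0 = 1
w3 = w2 AND w1 = 1 AND 0 = 0
w4 = D AND w3 = 0 AND 0 = 0
w5 = NOT w4 = NOT 0 = 1
w6 = w5 AND w1 = 1 AND 0 = 0
w7 = w6 OR E = 0 OR 1 = 1
w8 = w6 OR w7 = 0 OR 1 = 1
w9 = NOT w8 = NOT 1 = 0
w10 = w9 OR A = 0 OR 0 = 0
So w10 = 0 as required.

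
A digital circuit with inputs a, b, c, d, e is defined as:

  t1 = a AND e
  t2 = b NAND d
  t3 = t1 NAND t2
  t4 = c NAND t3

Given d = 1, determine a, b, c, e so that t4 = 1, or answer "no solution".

Check with d = 1 and a=1, b=1, c=0, e=1:
t1 = a AND e = 1 AND 1 = 1
t2 = b NAND d = 1 NAND 1 = 0
t3 = t1 NAND t2 = 1 NAND 0 = 1
t4 = c NAND t3 = 0 NAND 1 = 1
So t4 = 1.

a=1, b=1, c=0, e=1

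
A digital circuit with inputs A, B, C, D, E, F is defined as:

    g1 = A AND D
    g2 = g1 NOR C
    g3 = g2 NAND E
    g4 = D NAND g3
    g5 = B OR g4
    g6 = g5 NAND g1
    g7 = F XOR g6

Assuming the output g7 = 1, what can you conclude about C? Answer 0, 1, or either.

Both values of C occur among assignments with g7 = 1:
  C=0: A=0, B=0, C=0, D=0, E=0, F=0
  C=1: A=0, B=0, C=1, D=0, E=0, F=0

either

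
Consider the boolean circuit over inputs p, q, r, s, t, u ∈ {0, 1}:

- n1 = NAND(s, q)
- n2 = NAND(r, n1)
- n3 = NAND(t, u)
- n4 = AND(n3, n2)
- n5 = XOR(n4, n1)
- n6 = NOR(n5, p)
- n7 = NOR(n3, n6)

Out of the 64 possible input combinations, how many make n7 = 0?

n7 = NOR(n3, n6) must be 0, so at least one of n3, n6 is 1.
Enumerating the 64 input combinations, 50 give n7 = 0 and 14 give n7 = 1.

50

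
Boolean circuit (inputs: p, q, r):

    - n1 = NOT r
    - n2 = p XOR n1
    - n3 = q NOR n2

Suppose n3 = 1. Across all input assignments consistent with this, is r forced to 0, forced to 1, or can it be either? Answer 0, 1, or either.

either

Both values of r occur among assignments with n3 = 1:
  r=0: p=1, q=0, r=0
  r=1: p=0, q=0, r=1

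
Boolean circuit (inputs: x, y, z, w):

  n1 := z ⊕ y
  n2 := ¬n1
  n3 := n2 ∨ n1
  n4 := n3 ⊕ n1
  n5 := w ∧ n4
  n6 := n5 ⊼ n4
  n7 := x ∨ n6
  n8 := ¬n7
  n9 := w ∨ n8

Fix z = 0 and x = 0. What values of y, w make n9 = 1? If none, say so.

y=0, w=1

n9 = w ∨ n8 must be 1, so at least one of w, n8 is 1.
Check with z = 0 and x = 0 and y=0, w=1:
n1 = z ⊕ y = 0 ⊕ 0 = 0
n2 = ¬n1 = ¬0 = 1
n3 = n2 ∨ n1 = 1 ∨ 0 = 1
n4 = n3 ⊕ n1 = 1 ⊕ 0 = 1
n5 = w ∧ n4 = 1 ∧ 1 = 1
n6 = n5 ⊼ n4 = 1 ⊼ 1 = 0
n7 = x ∨ n6 = 0 ∨ 0 = 0
n8 = ¬n7 = ¬0 = 1
n9 = w ∨ n8 = 1 ∨ 1 = 1
So n9 = 1.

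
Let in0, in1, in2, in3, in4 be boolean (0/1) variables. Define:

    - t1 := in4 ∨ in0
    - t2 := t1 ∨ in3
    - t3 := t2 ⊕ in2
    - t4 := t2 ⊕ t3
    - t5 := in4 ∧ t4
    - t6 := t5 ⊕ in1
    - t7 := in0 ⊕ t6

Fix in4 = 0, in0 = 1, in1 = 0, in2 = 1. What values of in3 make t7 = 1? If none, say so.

in3=0

Check with in4 = 0, in0 = 1, in1 = 0, in2 = 1 and in3=0:
t1 = in4 ∨ in0 = 0 ∨ 1 = 1
t2 = t1 ∨ in3 = 1 ∨ 0 = 1
t3 = t2 ⊕ in2 = 1 ⊕ 1 = 0
t4 = t2 ⊕ t3 = 1 ⊕ 0 = 1
t5 = in4 ∧ t4 = 0 ∧ 1 = 0
t6 = t5 ⊕ in1 = 0 ⊕ 0 = 0
t7 = in0 ⊕ t6 = 1 ⊕ 0 = 1
So t7 = 1.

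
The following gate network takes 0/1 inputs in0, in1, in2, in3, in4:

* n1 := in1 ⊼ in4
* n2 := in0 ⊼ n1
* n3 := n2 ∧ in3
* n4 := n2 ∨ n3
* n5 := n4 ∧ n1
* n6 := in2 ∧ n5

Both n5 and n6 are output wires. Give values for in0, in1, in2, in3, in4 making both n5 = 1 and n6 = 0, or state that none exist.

Check with in0=0 in1=0 in2=0 in3=1 in4=1:
n1 = in1 ⊼ in4 = 0 ⊼ 1 = 1
n2 = in0 ⊼ n1 = 0 ⊼ 1 = 1
n3 = n2 ∧ in3 = 1 ∧ 1 = 1
n4 = n2 ∨ n3 = 1 ∨ 1 = 1
n5 = n4 ∧ n1 = 1 ∧ 1 = 1
n6 = in2 ∧ n5 = 0 ∧ 1 = 0
So n5 = 1 and n6 = 0.

in0=0 in1=0 in2=0 in3=1 in4=1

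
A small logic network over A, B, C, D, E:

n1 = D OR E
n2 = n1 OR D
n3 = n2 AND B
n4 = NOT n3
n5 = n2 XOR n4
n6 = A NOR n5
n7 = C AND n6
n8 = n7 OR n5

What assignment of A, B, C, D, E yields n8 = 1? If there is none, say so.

n8 = n7 OR n5 must be 1, so at least one of n7, n5 is 1.
Check with A=1, B=1, C=1, D=0, E=1:
n1 = D OR E = 0 OR 1 = 1
n2 = n1 OR D = 1 OR 0 = 1
n3 = n2 AND B = 1 AND 1 = 1
n4 = NOT n3 = NOT 1 = 0
n5 = n2 XOR n4 = 1 XOR 0 = 1
n6 = A NOR n5 = 1 NOR 1 = 0
n7 = C AND n6 = 1 AND 0 = 0
n8 = n7 OR n5 = 0 OR 1 = 1
So n8 = 1 as required.

A=1, B=1, C=1, D=0, E=1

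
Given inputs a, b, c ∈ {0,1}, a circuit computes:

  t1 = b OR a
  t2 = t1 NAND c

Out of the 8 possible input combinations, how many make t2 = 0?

3

t2 = t1 NAND c must be 0, so both t1 = 1 and c = 1.
t1 = b OR a must be 1, so at least one of b, a is 1.
Satisfying assignments:
  a=0, b=1, c=1
  a=1, b=0, c=1
  a=1, b=1, c=1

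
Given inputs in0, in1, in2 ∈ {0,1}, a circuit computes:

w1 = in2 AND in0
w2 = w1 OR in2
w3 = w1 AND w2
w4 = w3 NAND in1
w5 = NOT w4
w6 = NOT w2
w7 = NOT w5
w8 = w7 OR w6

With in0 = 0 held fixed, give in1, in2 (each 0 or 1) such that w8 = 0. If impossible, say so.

no solution exists

With in0 = 0 fixed, none of the 4 settings of in1, in2 give w8 = 0.
For example, with in1=1, in2=0:
w1 = in2 AND in0 = 0 AND 0 = 0
w2 = w1 OR in2 = 0 OR 0 = 0
w3 = w1 AND w2 = 0 AND 0 = 0
w4 = w3 NAND in1 = 0 NAND 1 = 1
w5 = NOT w4 = NOT 1 = 0
w6 = NOT w2 = NOT 0 = 1
w7 = NOT w5 = NOT 0 = 1
w8 = w7 OR w6 = 1 OR 1 = 1
giving w8 = 1 ≠ 0.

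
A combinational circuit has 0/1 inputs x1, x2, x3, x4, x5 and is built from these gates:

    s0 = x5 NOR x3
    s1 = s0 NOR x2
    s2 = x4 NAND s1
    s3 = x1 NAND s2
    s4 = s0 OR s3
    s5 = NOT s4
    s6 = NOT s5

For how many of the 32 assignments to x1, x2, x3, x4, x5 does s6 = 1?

s6 = NOT s5 must be 1, so s5 = 0.
Enumerating the 32 input combinations, 23 give s6 = 1 and 9 give s6 = 0.

23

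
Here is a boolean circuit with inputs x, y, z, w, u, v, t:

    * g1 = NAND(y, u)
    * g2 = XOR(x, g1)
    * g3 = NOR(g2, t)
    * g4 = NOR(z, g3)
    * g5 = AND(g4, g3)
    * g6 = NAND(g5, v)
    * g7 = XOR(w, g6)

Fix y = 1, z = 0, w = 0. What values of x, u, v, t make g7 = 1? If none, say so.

g7 = XOR(w, g6) must be 1, so w and g6 differ.
Check with y = 1, z = 0, w = 0 and x=1, u=0, v=0, t=0:
g1 = NAND(y, u) = NAND(1, 0) = 1
g2 = XOR(x, g1) = XOR(1, 1) = 0
g3 = NOR(g2, t) = NOR(0, 0) = 1
g4 = NOR(z, g3) = NOR(0, 1) = 0
g5 = AND(g4, g3) = AND(0, 1) = 0
g6 = NAND(g5, v) = NAND(0, 0) = 1
g7 = XOR(w, g6) = XOR(0, 1) = 1
So g7 = 1.

x=1 u=0 v=0 t=0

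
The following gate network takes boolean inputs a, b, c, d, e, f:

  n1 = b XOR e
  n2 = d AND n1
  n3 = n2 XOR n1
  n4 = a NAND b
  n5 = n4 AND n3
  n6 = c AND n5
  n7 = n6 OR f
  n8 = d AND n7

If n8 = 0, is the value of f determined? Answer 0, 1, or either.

Both values of f occur among assignments with n8 = 0:
  f=0: a=0, b=0, c=0, d=0, e=0, f=0
  f=1: a=0, b=0, c=0, d=0, e=0, f=1

either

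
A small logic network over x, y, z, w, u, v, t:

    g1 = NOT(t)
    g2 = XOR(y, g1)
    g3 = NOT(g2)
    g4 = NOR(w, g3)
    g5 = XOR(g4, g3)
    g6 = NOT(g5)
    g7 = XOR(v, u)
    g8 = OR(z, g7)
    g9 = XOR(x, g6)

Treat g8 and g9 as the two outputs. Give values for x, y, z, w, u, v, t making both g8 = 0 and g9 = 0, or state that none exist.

Check with x=0, y=0, z=0, w=0, u=0, v=0, t=1:
g1 = NOT(t) = NOT 1 = 0
g2 = XOR(y, g1) = XOR(0, 0) = 0
g3 = NOT(g2) = NOT 0 = 1
g4 = NOR(w, g3) = NOR(0, 1) = 0
g5 = XOR(g4, g3) = XOR(0, 1) = 1
g6 = NOT(g5) = NOT 1 = 0
g7 = XOR(v, u) = XOR(0, 0) = 0
g8 = OR(z, g7) = OR(0, 0) = 0
g9 = XOR(x, g6) = XOR(0, 0) = 0
So g8 = 0 and g9 = 0.

x=0, y=0, z=0, w=0, u=0, v=0, t=1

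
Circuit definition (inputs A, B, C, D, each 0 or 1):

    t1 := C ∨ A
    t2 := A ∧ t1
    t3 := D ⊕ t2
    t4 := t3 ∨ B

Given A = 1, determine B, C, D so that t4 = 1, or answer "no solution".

B=1 C=0 D=1

t4 = t3 ∨ B must be 1, so at least one of t3, B is 1.
Check with A = 1 and B=1, C=0, D=1:
t1 = C ∨ A = 0 ∨ 1 = 1
t2 = A ∧ t1 = 1 ∧ 1 = 1
t3 = D ⊕ t2 = 1 ⊕ 1 = 0
t4 = t3 ∨ B = 0 ∨ 1 = 1
So t4 = 1.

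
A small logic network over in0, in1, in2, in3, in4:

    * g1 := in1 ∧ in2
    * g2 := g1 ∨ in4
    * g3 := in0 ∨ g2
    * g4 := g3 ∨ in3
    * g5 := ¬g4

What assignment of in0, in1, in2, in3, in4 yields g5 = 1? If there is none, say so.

in0=0 in1=0 in2=1 in3=0 in4=0

g5 = ¬g4 must be 1, so g4 = 0.
g4 = g3 ∨ in3 must be 0, so both g3 = 0 and in3 = 0.
g3 = in0 ∨ g2 must be 0, so both in0 = 0 and g2 = 0.
Check with in0=0 in1=0 in2=1 in3=0 in4=0:
g1 = in1 ∧ in2 = 0 ∧ 1 = 0
g2 = g1 ∨ in4 = 0 ∨ 0 = 0
g3 = in0 ∨ g2 = 0 ∨ 0 = 0
g4 = g3 ∨ in3 = 0 ∨ 0 = 0
g5 = ¬g4 = ¬0 = 1
So g5 = 1 as required.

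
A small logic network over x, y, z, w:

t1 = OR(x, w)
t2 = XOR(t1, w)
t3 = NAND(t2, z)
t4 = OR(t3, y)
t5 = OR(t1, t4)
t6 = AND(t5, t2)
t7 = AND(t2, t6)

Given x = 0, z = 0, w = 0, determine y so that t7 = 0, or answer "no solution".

y=0

t7 = AND(t2, t6) must be 0, so at least one of t2, t6 is 0.
Check with x = 0, z = 0, w = 0 and y=0:
t1 = OR(x, w) = OR(0, 0) = 0
t2 = XOR(t1, w) = XOR(0, 0) = 0
t3 = NAND(t2, z) = NAND(0, 0) = 1
t4 = OR(t3, y) = OR(1, 0) = 1
t5 = OR(t1, t4) = OR(0, 1) = 1
t6 = AND(t5, t2) = AND(1, 0) = 0
t7 = AND(t2, t6) = AND(0, 0) = 0
So t7 = 0.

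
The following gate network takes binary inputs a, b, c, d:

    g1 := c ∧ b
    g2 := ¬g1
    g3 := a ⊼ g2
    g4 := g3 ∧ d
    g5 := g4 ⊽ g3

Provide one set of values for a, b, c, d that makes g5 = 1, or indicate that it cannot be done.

g5 = g4 ⊽ g3 must be 1, so both g4 = 0 and g3 = 0.
g4 = g3 ∧ d must be 0, so at least one of g3, d is 0.
g3 = a ⊼ g2 must be 0, so both a = 1 and g2 = 1.
Check with a=1 b=0 c=0 d=1:
g1 = c ∧ b = 0 ∧ 0 = 0
g2 = ¬g1 = ¬0 = 1
g3 = a ⊼ g2 = 1 ⊼ 1 = 0
g4 = g3 ∧ d = 0 ∧ 1 = 0
g5 = g4 ⊽ g3 = 0 ⊽ 0 = 1
So g5 = 1 as required.

a=1 b=0 c=0 d=1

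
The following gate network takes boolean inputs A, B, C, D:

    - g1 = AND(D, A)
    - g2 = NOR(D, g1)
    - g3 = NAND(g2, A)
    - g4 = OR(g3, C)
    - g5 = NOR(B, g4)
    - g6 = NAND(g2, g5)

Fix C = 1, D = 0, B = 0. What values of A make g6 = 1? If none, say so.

Check with C = 1, D = 0, B = 0 and A=0:
g1 = AND(D, A) = AND(0, 0) = 0
g2 = NOR(D, g1) = NOR(0, 0) = 1
g3 = NAND(g2, A) = NAND(1, 0) = 1
g4 = OR(g3, C) = OR(1, 1) = 1
g5 = NOR(B, g4) = NOR(0, 1) = 0
g6 = NAND(g2, g5) = NAND(1, 0) = 1
So g6 = 1.

A=0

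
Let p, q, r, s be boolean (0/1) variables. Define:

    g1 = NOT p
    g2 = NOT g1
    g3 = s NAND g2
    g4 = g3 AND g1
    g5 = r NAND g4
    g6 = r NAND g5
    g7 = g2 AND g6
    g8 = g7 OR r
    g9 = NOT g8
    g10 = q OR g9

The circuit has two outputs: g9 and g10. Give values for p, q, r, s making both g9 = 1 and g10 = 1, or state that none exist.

Check with p=0 q=0 r=0 s=0:
g1 = NOT p = NOT 0 = 1
g2 = NOT g1 = NOT 1 = 0
g3 = s NAND g2 = 0 NAND 0 = 1
g4 = g3 AND g1 = 1 AND 1 = 1
g5 = r NAND g4 = 0 NAND 1 = 1
g6 = r NAND g5 = 0 NAND 1 = 1
g7 = g2 AND g6 = 0 AND 1 = 0
g8 = g7 OR r = 0 OR 0 = 0
g9 = NOT g8 = NOT 0 = 1
g10 = q OR g9 = 0 OR 1 = 1
So g9 = 1 and g10 = 1.

p=0 q=0 r=0 s=0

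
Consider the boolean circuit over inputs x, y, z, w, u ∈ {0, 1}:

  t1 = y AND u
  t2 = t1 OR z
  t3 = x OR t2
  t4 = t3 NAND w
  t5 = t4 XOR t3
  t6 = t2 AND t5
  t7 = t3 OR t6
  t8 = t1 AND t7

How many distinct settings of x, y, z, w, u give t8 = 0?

t8 = t1 AND t7 must be 0, so at least one of t1, t7 is 0.
Enumerating the 32 input combinations, 24 give t8 = 0 and 8 give t8 = 1.

24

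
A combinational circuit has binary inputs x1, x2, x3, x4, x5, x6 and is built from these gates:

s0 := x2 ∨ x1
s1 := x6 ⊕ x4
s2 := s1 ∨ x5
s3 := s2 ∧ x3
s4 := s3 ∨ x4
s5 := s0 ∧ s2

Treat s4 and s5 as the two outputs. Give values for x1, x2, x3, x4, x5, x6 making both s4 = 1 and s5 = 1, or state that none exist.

x1=1, x2=0, x3=1, x4=0, x5=1, x6=1

Check with x1=1, x2=0, x3=1, x4=0, x5=1, x6=1:
s0 = x2 ∨ x1 = 0 ∨ 1 = 1
s1 = x6 ⊕ x4 = 1 ⊕ 0 = 1
s2 = s1 ∨ x5 = 1 ∨ 1 = 1
s3 = s2 ∧ x3 = 1 ∧ 1 = 1
s4 = s3 ∨ x4 = 1 ∨ 0 = 1
s5 = s0 ∧ s2 = 1 ∧ 1 = 1
So s4 = 1 and s5 = 1.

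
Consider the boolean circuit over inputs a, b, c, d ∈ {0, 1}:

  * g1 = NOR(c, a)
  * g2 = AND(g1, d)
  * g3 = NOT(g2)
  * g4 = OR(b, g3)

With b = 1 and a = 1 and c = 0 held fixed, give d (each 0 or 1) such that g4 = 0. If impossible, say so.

With b = 1 and a = 1 and c = 0 fixed, none of the 2 settings of d give g4 = 0.
For example, with d=0:
g1 = NOR(c, a) = NOR(0, 1) = 0
g2 = AND(g1, d) = AND(0, 0) = 0
g3 = NOT(g2) = NOT 0 = 1
g4 = OR(b, g3) = OR(1, 1) = 1
giving g4 = 1 ≠ 0.

no solution exists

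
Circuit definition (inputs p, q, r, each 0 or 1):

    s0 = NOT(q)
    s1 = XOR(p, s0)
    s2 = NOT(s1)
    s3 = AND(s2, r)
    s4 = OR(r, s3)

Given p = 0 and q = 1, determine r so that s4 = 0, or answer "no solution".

s4 = OR(r, s3) must be 0, so both r = 0 and s3 = 0.
Check with p = 0 and q = 1 and r=0:
s0 = NOT(q) = NOT 1 = 0
s1 = XOR(p, s0) = XOR(0, 0) = 0
s2 = NOT(s1) = NOT 0 = 1
s3 = AND(s2, r) = AND(1, 0) = 0
s4 = OR(r, s3) = OR(0, 0) = 0
So s4 = 0.

r=0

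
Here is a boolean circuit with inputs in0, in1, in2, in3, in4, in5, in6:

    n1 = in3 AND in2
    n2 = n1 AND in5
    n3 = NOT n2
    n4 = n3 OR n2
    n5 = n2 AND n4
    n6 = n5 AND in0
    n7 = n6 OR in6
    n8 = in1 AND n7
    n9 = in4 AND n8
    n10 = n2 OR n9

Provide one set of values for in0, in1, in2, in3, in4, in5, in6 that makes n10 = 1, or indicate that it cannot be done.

n10 = n2 OR n9 must be 1, so at least one of n2, n9 is 1.
Check with in0=1, in1=1, in2=1, in3=0, in4=1, in5=1, in6=1:
n1 = in3 AND in2 = 0 AND 1 = 0
n2 = n1 AND in5 = 0 AND 1 = 0
n3 = NOT n2 = NOT 0 = 1
n4 = n3 OR n2 = 1 OR 0 = 1
n5 = n2 AND n4 = 0 AND 1 = 0
n6 = n5 AND in0 = 0 AND 1 = 0
n7 = n6 OR in6 = 0 OR 1 = 1
n8 = in1 AND n7 = 1 AND 1 = 1
n9 = in4 AND n8 = 1 AND 1 = 1
n10 = n2 OR n9 = 0 OR 1 = 1
So n10 = 1 as required.

in0=1, in1=1, in2=1, in3=0, in4=1, in5=1, in6=1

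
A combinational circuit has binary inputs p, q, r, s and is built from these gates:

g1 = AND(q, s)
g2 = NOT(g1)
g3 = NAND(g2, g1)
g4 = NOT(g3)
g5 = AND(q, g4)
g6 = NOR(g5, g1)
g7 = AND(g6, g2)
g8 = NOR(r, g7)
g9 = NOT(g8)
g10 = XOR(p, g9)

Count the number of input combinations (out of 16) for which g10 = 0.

g10 = XOR(p, g9) must be 0, so p and g9 are equal.
Enumerating the 16 input combinations, 8 give g10 = 0 and 8 give g10 = 1.

8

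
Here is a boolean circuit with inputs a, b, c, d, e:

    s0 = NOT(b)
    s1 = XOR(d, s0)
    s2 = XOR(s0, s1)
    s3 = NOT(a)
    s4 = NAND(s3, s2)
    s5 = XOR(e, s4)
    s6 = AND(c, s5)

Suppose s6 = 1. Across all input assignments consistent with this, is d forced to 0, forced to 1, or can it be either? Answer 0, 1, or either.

either

Both values of d occur among assignments with s6 = 1:
  d=0: a=0, b=0, c=1, d=0, e=0
  d=1: a=0, b=0, c=1, d=1, e=1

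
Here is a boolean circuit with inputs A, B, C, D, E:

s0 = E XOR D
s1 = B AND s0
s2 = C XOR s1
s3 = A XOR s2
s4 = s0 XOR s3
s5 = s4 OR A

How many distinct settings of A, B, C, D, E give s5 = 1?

s5 = s4 OR A must be 1, so at least one of s4, A is 1.
Enumerating the 32 input combinations, 24 give s5 = 1 and 8 give s5 = 0.

24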